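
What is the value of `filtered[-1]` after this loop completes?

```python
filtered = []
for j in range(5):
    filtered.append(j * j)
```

Last element of squares 0 to 4
`filtered` takes the values: [] → [0] → [0, 1] → [0, 1, 4] → [0, 1, 4, 9] → [0, 1, 4, 9, 16]
So `filtered[-1]` = 16

Answer: 16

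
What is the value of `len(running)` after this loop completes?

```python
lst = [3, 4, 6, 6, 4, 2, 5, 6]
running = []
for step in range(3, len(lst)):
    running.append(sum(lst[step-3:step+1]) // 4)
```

Number of 4-element averages
`running` takes the values: [] → [4] → [4, 5] → [4, 5, 4] → [4, 5, 4, 4] → [4, 5, 4, 4, 4]
So `len(running)` = 5

Answer: 5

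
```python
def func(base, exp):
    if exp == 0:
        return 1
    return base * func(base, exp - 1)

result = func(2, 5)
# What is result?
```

func(2, 5) = 2 * 2 * 2 * 2 * 2 = 32

Answer: 32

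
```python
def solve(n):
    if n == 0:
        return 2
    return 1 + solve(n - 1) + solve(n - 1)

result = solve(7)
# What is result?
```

solve(n) = 1 + 2·solve(n-1), solve(0)=2. Closed form: (2+1)·2^7 - 1 = 383.

Answer: 383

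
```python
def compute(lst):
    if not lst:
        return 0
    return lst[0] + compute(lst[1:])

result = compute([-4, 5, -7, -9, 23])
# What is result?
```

(-4) + 5 + (-7) + (-9) + 23 + 0 = 8

Answer: 8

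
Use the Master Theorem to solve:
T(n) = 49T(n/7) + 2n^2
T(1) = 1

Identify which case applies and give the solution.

a=49, b=7, f(n)=2n^2. log_7(49) = 2. Since c=2 = 2, Case 2 applies: T(n) = Θ(n^log_b(a) · log n) = O(n^2 log n).

Answer: O(n^2 log n) - Case 2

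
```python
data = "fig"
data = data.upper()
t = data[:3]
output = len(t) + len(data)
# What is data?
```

Trace:
`data = "fig"` → data = 'fig'
`data = data.upper()` → data = 'FIG'
`t = data[:3]` → t = 'FIG'
`output = len(t) + len(data)` → output = 6
So data = 'FIG'

Answer: 'FIG'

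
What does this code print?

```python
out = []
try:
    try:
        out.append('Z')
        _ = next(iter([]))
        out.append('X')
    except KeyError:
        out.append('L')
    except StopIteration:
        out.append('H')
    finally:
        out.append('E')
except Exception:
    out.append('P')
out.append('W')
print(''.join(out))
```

Execution trace: 'Z' (inner try body) → 'H' (inner except StopIteration) → 'E' (inner finally) → 'W' (after the try/except). Output: ZHEW

Answer: ZHEW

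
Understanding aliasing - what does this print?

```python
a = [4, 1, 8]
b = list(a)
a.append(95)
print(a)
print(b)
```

Key concept: list() constructor creates copy.
Step by step:
`a = [4, 1, 8]` → a = [4, 1, 8]
`b = list(a)` → b = [4, 1, 8]
`a.append(95)` → a = [4, 1, 8, 95]
`print(a)` → prints [4, 1, 8, 95]
`print(b)` → prints [4, 1, 8]

Answer:
[4, 1, 8, 95]
[4, 1, 8]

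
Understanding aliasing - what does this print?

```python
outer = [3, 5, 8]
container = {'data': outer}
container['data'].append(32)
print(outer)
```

Key concept: dict holds reference to list.
Step by step:
`outer = [3, 5, 8]` → outer = [3, 5, 8]
`container = {'data': outer}` → container = {'data': [3, 5, 8]}
`container['data'].append(32)` → outer = [3, 5, 8, 32]; container = {'data': [3, 5, 8, 32]}
`print(outer)` → prints [3, 5, 8, 32]

Answer: [3, 5, 8, 32]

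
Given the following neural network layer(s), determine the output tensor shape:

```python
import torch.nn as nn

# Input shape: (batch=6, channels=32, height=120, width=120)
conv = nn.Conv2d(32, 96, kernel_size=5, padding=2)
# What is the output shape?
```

Input: (6, 32, 120, 120) -> Output: (6, 96, 120, 120)

Answer: (6, 96, 120, 120)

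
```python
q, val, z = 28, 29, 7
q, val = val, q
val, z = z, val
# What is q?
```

Trace:
`q, val, z = 28, 29, 7` → q = 28; val = 29; z = 7
`q, val = val, q` → q = 29; val = 28
`val, z = z, val` → val = 7; z = 28
So q = 29

Answer: 29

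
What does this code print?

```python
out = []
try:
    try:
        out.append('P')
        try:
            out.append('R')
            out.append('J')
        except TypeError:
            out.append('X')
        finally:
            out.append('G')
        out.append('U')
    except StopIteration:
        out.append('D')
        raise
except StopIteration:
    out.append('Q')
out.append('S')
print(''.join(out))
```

Execution trace: 'P' (try body) → 'R' (inner try body) → 'J' (inner try body, no exception) → 'G' (inner finally) → 'U' (try body, no exception) → 'S' (after the try/except). Output: PRJGUS

Answer: PRJGUS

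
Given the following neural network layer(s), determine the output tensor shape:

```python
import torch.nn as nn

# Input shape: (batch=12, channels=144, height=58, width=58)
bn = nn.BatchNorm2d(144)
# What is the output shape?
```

Input: (12, 144, 58, 58) -> Output: (12, 144, 58, 58)

Answer: (12, 144, 58, 58)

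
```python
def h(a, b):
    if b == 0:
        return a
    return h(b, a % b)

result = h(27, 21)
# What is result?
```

h(27, 21) -> h(21, 6) -> h(6, 3) -> h(3, 0) -> 3

Answer: 3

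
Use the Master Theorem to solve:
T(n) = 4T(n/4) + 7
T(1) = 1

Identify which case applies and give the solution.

a=4, b=4, f(n)=7. log_4(4) = 1. Since c=0 < 1, Case 1 applies: T(n) = Θ(n^log_b(a)) = O(n).

Answer: O(n) - Case 1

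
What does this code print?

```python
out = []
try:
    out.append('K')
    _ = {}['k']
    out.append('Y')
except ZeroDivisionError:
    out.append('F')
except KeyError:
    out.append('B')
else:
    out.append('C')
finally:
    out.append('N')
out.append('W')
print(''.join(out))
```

Execution trace: 'K' (try body) → 'B' (except KeyError) → 'N' (finally) → 'W' (after the try/except). Output: KBNW

Answer: KBNW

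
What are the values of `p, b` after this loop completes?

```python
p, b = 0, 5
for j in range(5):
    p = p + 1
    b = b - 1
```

p goes 0→5, b goes 5→0
`p, b` takes the values: (0, 5) → (1, 5) → (1, 4) → (2, 4) → (2, 3) → (3, 3) → (3, 2) → (4, 2) → (4, 1) → (5, 1) → (5, 0)

Answer: 5, 0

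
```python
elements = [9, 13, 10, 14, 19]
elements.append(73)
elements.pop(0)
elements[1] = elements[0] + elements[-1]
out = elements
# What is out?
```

Trace:
`elements = [9, 13, 10, 14, 19]` → elements = [9, 13, 10, 14, 19]
`elements.append(73)` → elements = [9, 13, 10, 14, 19, 73]
`elements.pop(0)` → elements = [13, 10, 14, 19, 73]
`elements[1] = elements[0] + elements[-1]` → elements = [13, 86, 14, 19, 73]
`out = elements` → out = [13, 86, 14, 19, 73]
So out = [13, 86, 14, 19, 73]

Answer: [13, 86, 14, 19, 73]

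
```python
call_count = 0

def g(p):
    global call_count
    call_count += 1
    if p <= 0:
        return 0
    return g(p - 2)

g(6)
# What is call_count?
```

Linear recursion stepping by 2: 4 calls from p=6 down to ≤0.

Answer: 4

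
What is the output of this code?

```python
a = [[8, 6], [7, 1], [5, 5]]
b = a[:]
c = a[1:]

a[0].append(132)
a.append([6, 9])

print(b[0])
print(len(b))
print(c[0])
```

Key concept: slice with nested mutation.
Step by step:
`a = [[8, 6], [7, 1], [5, 5]]` → a = [[8, 6], [7, 1], [5, 5]]
`b = a[:]` → b = [[8, 6], [7, 1], [5, 5]]
`c = a[1:]` → c = [[7, 1], [5, 5]]
`a[0].append(132)` → a = [[8, 6, 132], [7, 1], [5, 5]]; b = [[8, 6, 132], [7, 1], [5, 5]]
`a.append([6, 9])` → a = [[8, 6, 132], [7, 1], [5, 5], [6, 9]]
`print(b[0])` → prints [8, 6, 132]
`print(len(b))` → prints 3
`print(c[0])` → prints [7, 1]

Answer:
[8, 6, 132]
3
[7, 1]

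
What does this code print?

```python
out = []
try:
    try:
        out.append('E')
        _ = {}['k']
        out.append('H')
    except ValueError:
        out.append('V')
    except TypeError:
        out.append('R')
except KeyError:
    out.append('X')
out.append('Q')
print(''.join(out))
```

Execution trace: 'E' (inner try body) → 'X' (outer except KeyError) → 'Q' (after the try/except). Output: EXQ

Answer: EXQ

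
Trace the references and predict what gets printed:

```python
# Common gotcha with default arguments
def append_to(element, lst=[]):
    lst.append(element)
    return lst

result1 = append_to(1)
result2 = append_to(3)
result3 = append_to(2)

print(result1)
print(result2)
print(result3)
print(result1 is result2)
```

Key concept: mutable default argument gotcha.
Step by step:
`result1 = append_to(1)` → result1 = [1]
`result2 = append_to(3)` → result1 = [1, 3] (same object as result2); result2 = [1, 3] (same object as result1)
`result3 = append_to(2)` → result1 = [1, 3, 2] (same object as result2, result3); result2 = [1, 3, 2] (same object as result1, result3); result3 = [1, 3, 2] (same object as result1, result2)
`print(result1)` → prints [1, 3, 2]
`print(result2)` → prints [1, 3, 2]
`print(result3)` → prints [1, 3, 2]
`print(result1 is result2)` → prints True

Answer:
[1, 3, 2]
[1, 3, 2]
[1, 3, 2]
True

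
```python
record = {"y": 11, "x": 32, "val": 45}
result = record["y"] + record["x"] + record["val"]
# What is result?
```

Trace:
`record = {"y": 11, "x": 32, "val": 45}` → record = {'y': 11, 'x': 32, 'val': 45}
`result = record["y"] + record["x"] + record["val"]` → result = 88
So result = 88

Answer: 88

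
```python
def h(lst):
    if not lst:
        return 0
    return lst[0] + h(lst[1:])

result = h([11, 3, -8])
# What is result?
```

11 + 3 + (-8) + 0 = 6

Answer: 6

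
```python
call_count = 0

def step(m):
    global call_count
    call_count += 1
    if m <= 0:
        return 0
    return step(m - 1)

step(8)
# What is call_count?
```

Linear recursion stepping by 1: 9 calls from m=8 down to ≤0.

Answer: 9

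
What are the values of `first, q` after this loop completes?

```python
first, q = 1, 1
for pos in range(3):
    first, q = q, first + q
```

Fibonacci: after 3 iterations
`first, q` takes the values: (1, 1) → (1, 2) → (2, 3) → (3, 5)

Answer: 3, 5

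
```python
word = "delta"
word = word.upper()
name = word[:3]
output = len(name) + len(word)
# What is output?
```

Trace:
`word = "delta"` → word = 'delta'
`word = word.upper()` → word = 'DELTA'
`name = word[:3]` → name = 'DEL'
`output = len(name) + len(word)` → output = 8
So output = 8

Answer: 8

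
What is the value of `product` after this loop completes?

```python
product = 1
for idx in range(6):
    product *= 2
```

2^6 = 64
`product` takes the values: 1 → 2 → 4 → 8 → 16 → 32 → 64

Answer: 64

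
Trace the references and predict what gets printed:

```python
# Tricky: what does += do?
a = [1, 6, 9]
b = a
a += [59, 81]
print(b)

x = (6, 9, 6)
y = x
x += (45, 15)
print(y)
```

Key concept: += behavior differs for mutable vs immutable.
Step by step:
`a = [1, 6, 9]` → a = [1, 6, 9]
`b = a` → b = [1, 6, 9] (same object as a)
`a += [59, 81]` → a = [1, 6, 9, 59, 81] (same object as b); b = [1, 6, 9, 59, 81] (same object as a)
`print(b)` → prints [1, 6, 9, 59, 81]
`x = (6, 9, 6)` → x = (6, 9, 6)
`y = x` → y = (6, 9, 6)
`x += (45, 15)` → x = (6, 9, 6, 45, 15)
`print(y)` → prints (6, 9, 6)

Answer:
[1, 6, 9, 59, 81]
(6, 9, 6)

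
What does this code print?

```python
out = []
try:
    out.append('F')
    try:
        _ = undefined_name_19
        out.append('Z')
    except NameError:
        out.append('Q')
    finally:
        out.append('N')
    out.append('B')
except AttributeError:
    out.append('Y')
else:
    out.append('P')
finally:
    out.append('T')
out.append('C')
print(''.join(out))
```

Execution trace: 'F' (try body) → 'Q' (inner except NameError) → 'N' (inner finally) → 'B' (try body, no exception) → 'P' (else) → 'T' (finally) → 'C' (after the try/except). Output: FQNBPTC

Answer: FQNBPTC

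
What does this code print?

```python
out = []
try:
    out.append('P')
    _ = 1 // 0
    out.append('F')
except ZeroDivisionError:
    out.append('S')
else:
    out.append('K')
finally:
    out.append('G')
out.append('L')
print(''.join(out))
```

Execution trace: 'P' (try body) → 'S' (except ZeroDivisionError) → 'G' (finally) → 'L' (after the try/except). Output: PSGL

Answer: PSGL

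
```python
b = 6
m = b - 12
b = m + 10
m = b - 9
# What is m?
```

Trace:
`b = 6` → b = 6
`m = b - 12` → m = -6
`b = m + 10` → b = 4
`m = b - 9` → m = -5
So m = -5

Answer: -5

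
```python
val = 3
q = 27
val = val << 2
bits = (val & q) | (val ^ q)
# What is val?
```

Trace:
`val = 3` → val = 3
`q = 27` → q = 27
`val = val << 2` → val = 12
`bits = (val & q) | (val ^ q)` → bits = 31
So val = 12

Answer: 12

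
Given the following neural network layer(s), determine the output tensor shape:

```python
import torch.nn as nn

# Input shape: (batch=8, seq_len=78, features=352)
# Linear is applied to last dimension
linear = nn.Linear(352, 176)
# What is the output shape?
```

Input: (8, 78, 352) -> Output: (8, 78, 176)

Answer: (8, 78, 176)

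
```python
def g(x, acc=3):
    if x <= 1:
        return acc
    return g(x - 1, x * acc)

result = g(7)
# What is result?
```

Accumulator trace (n, acc): (7, 3) -> (6, 21) -> (5, 126) -> (4, 630) -> (3, 2520) -> (2, 7560) -> (1, 15120) -> return 15120

Answer: 15120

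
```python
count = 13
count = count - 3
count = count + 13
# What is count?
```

Trace:
`count = 13` → count = 13
`count = count - 3` → count = 10
`count = count + 13` → count = 23
So count = 23

Answer: 23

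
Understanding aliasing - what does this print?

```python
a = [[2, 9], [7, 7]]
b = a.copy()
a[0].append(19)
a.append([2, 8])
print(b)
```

Key concept: shallow copy with nested lists.
Step by step:
`a = [[2, 9], [7, 7]]` → a = [[2, 9], [7, 7]]
`b = a.copy()` → b = [[2, 9], [7, 7]]
`a[0].append(19)` → a = [[2, 9, 19], [7, 7]]; b = [[2, 9, 19], [7, 7]]
`a.append([2, 8])` → a = [[2, 9, 19], [7, 7], [2, 8]]
`print(b)` → prints [[2, 9, 19], [7, 7]]

Answer: [[2, 9, 19], [7, 7]]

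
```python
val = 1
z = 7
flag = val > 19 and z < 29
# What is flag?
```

Trace:
`val = 1` → val = 1
`z = 7` → z = 7
`flag = val > 19 and z < 29` → flag = False
So flag = False

Answer: False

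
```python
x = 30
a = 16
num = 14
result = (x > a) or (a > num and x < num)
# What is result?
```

Trace:
`x = 30` → x = 30
`a = 16` → a = 16
`num = 14` → num = 14
`result = (x > a) or (a > num and x < num)` → result = True
So result = True

Answer: True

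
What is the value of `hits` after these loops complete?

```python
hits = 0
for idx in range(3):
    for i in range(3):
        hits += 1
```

3 * 3 = 9
`hits` takes the values: 0 → 1 → 2 → 3 → 4 → 5 → 6 → 7 → 8 → 9

Answer: 9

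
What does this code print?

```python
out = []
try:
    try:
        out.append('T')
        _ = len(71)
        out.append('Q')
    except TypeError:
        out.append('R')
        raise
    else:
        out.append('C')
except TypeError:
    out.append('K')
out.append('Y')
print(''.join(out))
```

Execution trace: 'T' (inner try body) → 'R' (inner except TypeError) → 'K' (outer except TypeError) → 'Y' (after the try/except). Output: TRKY

Answer: TRKY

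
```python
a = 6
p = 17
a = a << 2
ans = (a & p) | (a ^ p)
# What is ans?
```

Trace:
`a = 6` → a = 6
`p = 17` → p = 17
`a = a << 2` → a = 24
`ans = (a & p) | (a ^ p)` → ans = 25
So ans = 25

Answer: 25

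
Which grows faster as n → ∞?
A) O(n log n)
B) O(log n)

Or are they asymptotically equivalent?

O(n log n) vs O(log n): Higher order terms dominate.

Answer: A) O(n log n) grows faster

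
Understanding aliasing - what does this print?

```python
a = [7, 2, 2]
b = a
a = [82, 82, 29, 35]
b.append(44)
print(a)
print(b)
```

Key concept: rebinding vs mutation: a is rebound to a new list, b still points at the original.
Step by step:
`a = [7, 2, 2]` → a = [7, 2, 2]
`b = a` → b = [7, 2, 2] (same object as a)
`a = [82, 82, 29, 35]` → a = [82, 82, 29, 35]
`b.append(44)` → b = [7, 2, 2, 44]
`print(a)` → prints [82, 82, 29, 35]
`print(b)` → prints [7, 2, 2, 44]

Answer:
[82, 82, 29, 35]
[7, 2, 2, 44]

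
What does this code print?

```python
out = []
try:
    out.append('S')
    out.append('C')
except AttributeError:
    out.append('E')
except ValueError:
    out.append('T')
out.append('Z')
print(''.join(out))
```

Execution trace: 'S' (try body) → 'C' (try body, no exception) → 'Z' (after the try/except). Output: SCZ

Answer: SCZ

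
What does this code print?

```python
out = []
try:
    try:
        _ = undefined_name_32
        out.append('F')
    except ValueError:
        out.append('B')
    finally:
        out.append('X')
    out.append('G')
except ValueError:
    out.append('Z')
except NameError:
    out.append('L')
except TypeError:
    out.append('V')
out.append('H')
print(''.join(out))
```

Execution trace: 'X' (inner finally) → 'L' (except NameError) → 'H' (after the try/except). Output: XLH

Answer: XLH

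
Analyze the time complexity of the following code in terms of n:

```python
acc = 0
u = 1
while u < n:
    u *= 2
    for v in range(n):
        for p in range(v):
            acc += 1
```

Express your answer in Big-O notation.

Each loop level contributes: log n × n × n. Multiplying the contributions gives O(n^2 log n).

Answer: O(n^2 log n)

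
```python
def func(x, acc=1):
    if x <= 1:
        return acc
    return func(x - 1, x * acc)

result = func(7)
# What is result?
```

Accumulator trace (n, acc): (7, 1) -> (6, 7) -> (5, 42) -> (4, 210) -> (3, 840) -> (2, 2520) -> (1, 5040) -> return 5040

Answer: 5040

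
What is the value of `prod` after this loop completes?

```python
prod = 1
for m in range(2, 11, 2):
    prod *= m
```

Product of even numbers 2 to 10
`prod` takes the values: 1 → 2 → 8 → 48 → 384 → 3840

Answer: 3840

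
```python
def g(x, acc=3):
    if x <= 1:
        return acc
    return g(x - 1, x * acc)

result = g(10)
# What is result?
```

Accumulator trace (n, acc): (10, 3) -> (9, 30) -> (8, 270) -> (7, 2160) -> (6, 15120) -> (5, 90720) -> (4, 453600) -> (3, 1814400) -> (2, 5443200) -> (1, 10886400) -> return 10886400

Answer: 10886400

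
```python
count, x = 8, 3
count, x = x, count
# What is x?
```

Trace:
`count, x = 8, 3` → count = 8; x = 3
`count, x = x, count` → count = 3; x = 8
So x = 8

Answer: 8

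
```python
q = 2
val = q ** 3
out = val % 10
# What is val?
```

Trace:
`q = 2` → q = 2
`val = q ** 3` → val = 8
`out = val % 10` → out = 8
So val = 8

Answer: 8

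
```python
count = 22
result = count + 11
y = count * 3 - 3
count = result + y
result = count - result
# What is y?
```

Trace:
`count = 22` → count = 22
`result = count + 11` → result = 33
`y = count * 3 - 3` → y = 63
`count = result + y` → count = 96
`result = count - result` → result = 63
So y = 63

Answer: 63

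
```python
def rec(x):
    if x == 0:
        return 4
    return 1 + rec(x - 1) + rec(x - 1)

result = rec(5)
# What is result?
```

rec(x) = 1 + 2·rec(x-1), rec(0)=4. Closed form: (4+1)·2^5 - 1 = 159.

Answer: 159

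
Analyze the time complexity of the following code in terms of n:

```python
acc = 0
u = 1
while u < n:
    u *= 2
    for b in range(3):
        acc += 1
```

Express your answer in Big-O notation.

Each loop level contributes: log n × 1. Multiplying the contributions gives O(log n).

Answer: O(log n)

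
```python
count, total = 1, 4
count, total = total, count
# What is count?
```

Trace:
`count, total = 1, 4` → count = 1; total = 4
`count, total = total, count` → count = 4; total = 1
So count = 4

Answer: 4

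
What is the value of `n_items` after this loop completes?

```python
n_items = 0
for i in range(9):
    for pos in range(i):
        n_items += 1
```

Triangle number: 0+1+2+...+8
`n_items` takes the values: 0 → 1 → 2 → 3 → 4 → 5 → 6 → 7 → 8 → 9 → 10 → 11 → 12 → 13 → 14 → 15 → 16 → 17 → 18 → 19 → 20 → 21 → 22 → 23 → 24 → 25 → 26 → 27 → 28 → 29 → 30 → 31 → 32 → 33 → 34 → 35 → 36

Answer: 36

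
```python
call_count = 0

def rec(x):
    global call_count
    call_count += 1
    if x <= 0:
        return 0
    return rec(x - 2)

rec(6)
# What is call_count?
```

Linear recursion stepping by 2: 4 calls from x=6 down to ≤0.

Answer: 4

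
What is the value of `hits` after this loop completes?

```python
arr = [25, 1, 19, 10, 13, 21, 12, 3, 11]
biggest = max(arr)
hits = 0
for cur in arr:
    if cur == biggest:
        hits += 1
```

Count of max value 25 in [25, 1, 19, 10, 13, 21, 12, 3, 11]
`hits` takes the values: 0 → 1

Answer: 1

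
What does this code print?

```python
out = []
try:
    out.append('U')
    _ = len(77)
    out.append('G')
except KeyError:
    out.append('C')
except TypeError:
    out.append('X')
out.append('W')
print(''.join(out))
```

Execution trace: 'U' (try body) → 'X' (except TypeError) → 'W' (after the try/except). Output: UXW

Answer: UXW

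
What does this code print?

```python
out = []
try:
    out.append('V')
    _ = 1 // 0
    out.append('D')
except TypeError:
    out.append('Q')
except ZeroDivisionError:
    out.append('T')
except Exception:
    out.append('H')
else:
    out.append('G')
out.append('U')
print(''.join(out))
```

Execution trace: 'V' (try body) → 'T' (except ZeroDivisionError) → 'U' (after the try/except). Output: VTU

Answer: VTU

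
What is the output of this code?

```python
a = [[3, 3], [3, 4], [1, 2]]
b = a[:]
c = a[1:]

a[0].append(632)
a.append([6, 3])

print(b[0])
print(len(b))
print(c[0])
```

Key concept: slice with nested mutation.
Step by step:
`a = [[3, 3], [3, 4], [1, 2]]` → a = [[3, 3], [3, 4], [1, 2]]
`b = a[:]` → b = [[3, 3], [3, 4], [1, 2]]
`c = a[1:]` → c = [[3, 4], [1, 2]]
`a[0].append(632)` → a = [[3, 3, 632], [3, 4], [1, 2]]; b = [[3, 3, 632], [3, 4], [1, 2]]
`a.append([6, 3])` → a = [[3, 3, 632], [3, 4], [1, 2], [6, 3]]
`print(b[0])` → prints [3, 3, 632]
`print(len(b))` → prints 3
`print(c[0])` → prints [3, 4]

Answer:
[3, 3, 632]
3
[3, 4]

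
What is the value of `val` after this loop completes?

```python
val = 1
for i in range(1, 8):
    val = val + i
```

Start at 1, add 1 through 7
`val` takes the values: 1 → 2 → 4 → 7 → 11 → 16 → 22 → 29

Answer: 29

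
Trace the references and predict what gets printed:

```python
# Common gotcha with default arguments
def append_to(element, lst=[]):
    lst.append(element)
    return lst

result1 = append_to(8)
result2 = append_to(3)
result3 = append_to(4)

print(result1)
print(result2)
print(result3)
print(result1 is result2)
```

Key concept: mutable default argument gotcha.
Step by step:
`result1 = append_to(8)` → result1 = [8]
`result2 = append_to(3)` → result1 = [8, 3] (same object as result2); result2 = [8, 3] (same object as result1)
`result3 = append_to(4)` → result1 = [8, 3, 4] (same object as result2, result3); result2 = [8, 3, 4] (same object as result1, result3); result3 = [8, 3, 4] (same object as result1, result2)
`print(result1)` → prints [8, 3, 4]
`print(result2)` → prints [8, 3, 4]
`print(result3)` → prints [8, 3, 4]
`print(result1 is result2)` → prints True

Answer:
[8, 3, 4]
[8, 3, 4]
[8, 3, 4]
True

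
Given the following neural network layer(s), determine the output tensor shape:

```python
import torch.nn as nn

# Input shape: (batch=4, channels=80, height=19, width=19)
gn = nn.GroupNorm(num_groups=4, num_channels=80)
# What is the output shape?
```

Input: (4, 80, 19, 19) -> Output: (4, 80, 19, 19)

Answer: (4, 80, 19, 19)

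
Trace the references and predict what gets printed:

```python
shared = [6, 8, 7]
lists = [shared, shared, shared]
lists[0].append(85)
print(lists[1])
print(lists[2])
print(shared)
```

Key concept: list of same reference.
Step by step:
`shared = [6, 8, 7]` → shared = [6, 8, 7]
`lists = [shared, shared, shared]` → lists = [[6, 8, 7], [6, 8, 7], [6, 8, 7]]
`lists[0].append(85)` → shared = [6, 8, 7, 85]; lists = [[6, 8, 7, 85], [6, 8, 7, 85], [6, 8, 7, 85]]
`print(lists[1])` → prints [6, 8, 7, 85]
`print(lists[2])` → prints [6, 8, 7, 85]
`print(shared)` → prints [6, 8, 7, 85]

Answer:
[6, 8, 7, 85]
[6, 8, 7, 85]
[6, 8, 7, 85]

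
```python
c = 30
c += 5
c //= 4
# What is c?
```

Trace:
`c = 30` → c = 30
`c += 5` → c = 35
`c //= 4` → c = 8
So c = 8

Answer: 8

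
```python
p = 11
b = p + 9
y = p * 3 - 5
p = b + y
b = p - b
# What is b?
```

Trace:
`p = 11` → p = 11
`b = p + 9` → b = 20
`y = p * 3 - 5` → y = 28
`p = b + y` → p = 48
`b = p - b` → b = 28
So b = 28

Answer: 28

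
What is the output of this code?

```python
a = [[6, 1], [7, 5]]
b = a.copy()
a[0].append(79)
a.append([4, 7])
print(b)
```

Key concept: shallow copy with nested lists.
Step by step:
`a = [[6, 1], [7, 5]]` → a = [[6, 1], [7, 5]]
`b = a.copy()` → b = [[6, 1], [7, 5]]
`a[0].append(79)` → a = [[6, 1, 79], [7, 5]]; b = [[6, 1, 79], [7, 5]]
`a.append([4, 7])` → a = [[6, 1, 79], [7, 5], [4, 7]]
`print(b)` → prints [[6, 1, 79], [7, 5]]

Answer: [[6, 1, 79], [7, 5]]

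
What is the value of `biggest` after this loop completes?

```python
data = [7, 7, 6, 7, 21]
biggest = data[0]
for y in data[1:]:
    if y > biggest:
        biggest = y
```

Maximum of [7, 7, 6, 7, 21]
`biggest` takes the values: 7 → 21

Answer: 21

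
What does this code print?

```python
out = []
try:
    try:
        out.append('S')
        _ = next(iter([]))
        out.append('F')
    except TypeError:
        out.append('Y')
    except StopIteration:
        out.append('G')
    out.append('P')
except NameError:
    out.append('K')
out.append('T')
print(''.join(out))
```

Execution trace: 'S' (inner try body) → 'G' (inner except StopIteration) → 'P' (try body, no exception) → 'T' (after the try/except). Output: SGPT

Answer: SGPT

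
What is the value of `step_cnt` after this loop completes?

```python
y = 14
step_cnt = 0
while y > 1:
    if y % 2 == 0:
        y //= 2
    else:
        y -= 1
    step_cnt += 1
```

Steps to reduce 14 to 1
`step_cnt` takes the values: 0 → 1 → 2 → 3 → 4 → 5

Answer: 5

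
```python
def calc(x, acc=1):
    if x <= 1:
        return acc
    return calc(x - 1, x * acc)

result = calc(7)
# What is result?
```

Accumulator trace (n, acc): (7, 1) -> (6, 7) -> (5, 42) -> (4, 210) -> (3, 840) -> (2, 2520) -> (1, 5040) -> return 5040

Answer: 5040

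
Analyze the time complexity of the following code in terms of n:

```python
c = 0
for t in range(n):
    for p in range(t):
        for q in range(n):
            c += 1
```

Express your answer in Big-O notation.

Each loop level contributes: n × n × n. Multiplying the contributions gives O(n^3).

Answer: O(n^3)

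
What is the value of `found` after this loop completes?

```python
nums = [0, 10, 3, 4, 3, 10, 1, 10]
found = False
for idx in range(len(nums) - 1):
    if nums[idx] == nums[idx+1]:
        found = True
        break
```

Check consecutive duplicates in [0, 10, 3, 4, 3, 10, 1, 10]
`found` takes the values: False

Answer: False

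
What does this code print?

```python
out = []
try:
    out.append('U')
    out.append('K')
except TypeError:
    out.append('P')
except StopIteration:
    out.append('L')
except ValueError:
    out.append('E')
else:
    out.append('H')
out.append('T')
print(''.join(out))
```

Execution trace: 'U' (try body) → 'K' (try body, no exception) → 'H' (else) → 'T' (after the try/except). Output: UKHT

Answer: UKHT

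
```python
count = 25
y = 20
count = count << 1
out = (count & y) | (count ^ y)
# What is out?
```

Trace:
`count = 25` → count = 25
`y = 20` → y = 20
`count = count << 1` → count = 50
`out = (count & y) | (count ^ y)` → out = 54
So out = 54

Answer: 54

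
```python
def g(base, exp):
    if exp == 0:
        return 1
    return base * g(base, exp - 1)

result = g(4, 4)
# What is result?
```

g(4, 4) = 4 * 4 * 4 * 4 = 256

Answer: 256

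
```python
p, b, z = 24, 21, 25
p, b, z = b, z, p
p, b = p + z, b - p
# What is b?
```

Trace:
`p, b, z = 24, 21, 25` → p = 24; b = 21; z = 25
`p, b, z = b, z, p` → p = 21; b = 25; z = 24
`p, b = p + z, b - p` → p = 45; b = 4
So b = 4

Answer: 4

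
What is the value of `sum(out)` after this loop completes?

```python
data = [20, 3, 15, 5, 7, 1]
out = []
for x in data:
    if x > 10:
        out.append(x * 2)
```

Sum of doubled values > 10
`out` takes the values: [] → [40] → [40, 30]
So `sum(out)` = 70

Answer: 70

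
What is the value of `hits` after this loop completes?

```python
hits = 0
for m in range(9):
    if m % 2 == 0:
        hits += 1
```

Count numbers divisible by 2 in range(9)
`hits` takes the values: 0 → 1 → 2 → 3 → 4 → 5

Answer: 5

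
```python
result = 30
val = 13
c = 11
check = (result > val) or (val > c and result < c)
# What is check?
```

Trace:
`result = 30` → result = 30
`val = 13` → val = 13
`c = 11` → c = 11
`check = (result > val) or (val > c and result < c)` → check = True
So check = True

Answer: True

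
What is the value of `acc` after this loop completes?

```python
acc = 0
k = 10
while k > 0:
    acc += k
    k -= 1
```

Sum 10 down to 1
`acc` takes the values: 0 → 10 → 19 → 27 → 34 → 40 → 45 → 49 → 52 → 54 → 55

Answer: 55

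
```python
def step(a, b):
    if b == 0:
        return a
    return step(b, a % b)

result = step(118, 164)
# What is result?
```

step(118, 164) -> step(164, 118) -> step(118, 46) -> step(46, 26) -> step(26, 20) -> step(20, 6) -> step(6, 2) -> step(2, 0) -> 2

Answer: 2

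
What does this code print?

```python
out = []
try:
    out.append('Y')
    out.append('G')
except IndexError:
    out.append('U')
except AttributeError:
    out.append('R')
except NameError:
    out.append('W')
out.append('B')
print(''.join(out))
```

Execution trace: 'Y' (try body) → 'G' (try body, no exception) → 'B' (after the try/except). Output: YGB

Answer: YGB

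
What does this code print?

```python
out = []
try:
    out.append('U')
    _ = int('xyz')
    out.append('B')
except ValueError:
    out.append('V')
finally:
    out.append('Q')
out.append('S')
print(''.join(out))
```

Execution trace: 'U' (try body) → 'V' (except ValueError) → 'Q' (finally) → 'S' (after the try/except). Output: UVQS

Answer: UVQS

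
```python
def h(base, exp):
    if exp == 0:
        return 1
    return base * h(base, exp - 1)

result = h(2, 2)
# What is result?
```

h(2, 2) = 2 * 2 = 4

Answer: 4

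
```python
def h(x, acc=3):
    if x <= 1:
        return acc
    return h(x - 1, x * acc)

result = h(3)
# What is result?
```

Accumulator trace (n, acc): (3, 3) -> (2, 9) -> (1, 18) -> return 18

Answer: 18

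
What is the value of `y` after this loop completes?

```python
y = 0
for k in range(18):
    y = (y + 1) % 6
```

Increment mod 6, 18 times = 0
`y` takes the values: 0 → 1 → 2 → 3 → 4 → 5 → 0 → 1 → 2 → 3 → 4 → 5 → 0 → 1 → 2 → 3 → 4 → 5 → 0

Answer: 0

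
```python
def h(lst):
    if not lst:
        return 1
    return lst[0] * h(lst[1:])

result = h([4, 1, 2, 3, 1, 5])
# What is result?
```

Product over [4, 1, 2, 3, 1, 5] = 4 * 1 * 2 * 3 * 1 * 5 = 120

Answer: 120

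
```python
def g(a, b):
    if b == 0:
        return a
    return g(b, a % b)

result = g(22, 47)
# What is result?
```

g(22, 47) -> g(47, 22) -> g(22, 3) -> g(3, 1) -> g(1, 0) -> 1

Answer: 1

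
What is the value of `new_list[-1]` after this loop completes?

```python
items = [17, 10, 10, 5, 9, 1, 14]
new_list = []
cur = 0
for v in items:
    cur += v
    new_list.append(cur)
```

Cumulative sum ends at 66
`new_list` takes the values: [] → [17] → [17, 27] → [17, 27, 37] → [17, 27, 37, 42] → [17, 27, 37, 42, 51] → [17, 27, 37, 42, 51, 52] → [17, 27, 37, 42, 51, 52, 66]
So `new_list[-1]` = 66

Answer: 66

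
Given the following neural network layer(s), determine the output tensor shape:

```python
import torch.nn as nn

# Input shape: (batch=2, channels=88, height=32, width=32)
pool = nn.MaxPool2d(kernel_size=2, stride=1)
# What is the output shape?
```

Input: (2, 88, 32, 32) -> Output: (2, 88, 31, 31)

Answer: (2, 88, 31, 31)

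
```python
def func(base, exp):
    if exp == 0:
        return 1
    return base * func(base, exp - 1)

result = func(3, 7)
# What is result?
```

func(3, 7) = 3 * 3 * 3 * 3 * 3 * 3 * 3 = 2187

Answer: 2187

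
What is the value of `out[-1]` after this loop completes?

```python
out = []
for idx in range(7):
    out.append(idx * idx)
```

Last element of squares 0 to 6
`out` takes the values: [] → [0] → [0, 1] → [0, 1, 4] → [0, 1, 4, 9] → [0, 1, 4, 9, 16] → [0, 1, 4, 9, 16, 25] → [0, 1, 4, 9, 16, 25, 36]
So `out[-1]` = 36

Answer: 36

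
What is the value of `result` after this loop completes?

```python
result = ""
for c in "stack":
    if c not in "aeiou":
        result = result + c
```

Remove vowels from 'stack'
`result` takes the values: "" → "s" → "st" → "stc" → "stck"

Answer: "stck"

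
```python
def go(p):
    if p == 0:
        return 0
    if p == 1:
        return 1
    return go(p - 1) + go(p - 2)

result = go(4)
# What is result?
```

Build up from base cases: go(0)=0, go(1)=1, go(2)=1, go(3)=2, go(4)=3

Answer: 3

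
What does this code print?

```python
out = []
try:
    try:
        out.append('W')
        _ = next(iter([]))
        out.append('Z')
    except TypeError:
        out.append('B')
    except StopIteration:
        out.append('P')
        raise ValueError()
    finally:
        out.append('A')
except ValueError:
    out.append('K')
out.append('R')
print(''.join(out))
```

Execution trace: 'W' (inner try body) → 'P' (inner except StopIteration) → 'A' (inner finally) → 'K' (outer except ValueError) → 'R' (after the try/except). Output: WPAKR

Answer: WPAKR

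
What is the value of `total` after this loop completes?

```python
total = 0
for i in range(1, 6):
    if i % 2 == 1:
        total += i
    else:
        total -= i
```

Add odd, subtract even
`total` takes the values: 0 → 1 → -1 → 2 → -2 → 3

Answer: 3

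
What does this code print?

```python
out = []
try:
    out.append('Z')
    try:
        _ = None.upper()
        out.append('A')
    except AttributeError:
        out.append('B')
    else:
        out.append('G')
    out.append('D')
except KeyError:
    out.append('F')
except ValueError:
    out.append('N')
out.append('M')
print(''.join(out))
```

Execution trace: 'Z' (try body) → 'B' (inner except AttributeError) → 'D' (try body, no exception) → 'M' (after the try/except). Output: ZBDM

Answer: ZBDM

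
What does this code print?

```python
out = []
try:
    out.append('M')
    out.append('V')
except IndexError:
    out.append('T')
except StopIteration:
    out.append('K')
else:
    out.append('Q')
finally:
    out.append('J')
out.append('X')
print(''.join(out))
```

Execution trace: 'M' (try body) → 'V' (try body, no exception) → 'Q' (else) → 'J' (finally) → 'X' (after the try/except). Output: MVQJX

Answer: MVQJX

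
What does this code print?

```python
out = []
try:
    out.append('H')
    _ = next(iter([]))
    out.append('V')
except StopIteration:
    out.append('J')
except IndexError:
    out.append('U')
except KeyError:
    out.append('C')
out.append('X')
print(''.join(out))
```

Execution trace: 'H' (try body) → 'J' (except StopIteration) → 'X' (after the try/except). Output: HJX

Answer: HJX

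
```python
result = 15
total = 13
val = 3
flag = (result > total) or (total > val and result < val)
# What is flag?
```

Trace:
`result = 15` → result = 15
`total = 13` → total = 13
`val = 3` → val = 3
`flag = (result > total) or (total > val and result < val)` → flag = True
So flag = True

Answer: True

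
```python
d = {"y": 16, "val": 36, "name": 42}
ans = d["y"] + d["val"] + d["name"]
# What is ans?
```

Trace:
`d = {"y": 16, "val": 36, "name": 42}` → d = {'y': 16, 'val': 36, 'name': 42}
`ans = d["y"] + d["val"] + d["name"]` → ans = 94
So ans = 94

Answer: 94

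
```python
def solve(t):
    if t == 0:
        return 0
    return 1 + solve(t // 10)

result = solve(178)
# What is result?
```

Count of digits of 178: 3

Answer: 3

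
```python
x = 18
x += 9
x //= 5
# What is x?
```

Trace:
`x = 18` → x = 18
`x += 9` → x = 27
`x //= 5` → x = 5
So x = 5

Answer: 5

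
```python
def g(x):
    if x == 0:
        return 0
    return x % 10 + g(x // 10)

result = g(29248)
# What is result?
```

Sum of digits of 29248: 8 + 4 + 2 + 9 + 2 = 25

Answer: 25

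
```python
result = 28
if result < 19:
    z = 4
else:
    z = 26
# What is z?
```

Trace:
`result = 28` → result = 28
`if result < 19: ...` → result < 19 is False, take else branch → z = 26
So z = 26

Answer: 26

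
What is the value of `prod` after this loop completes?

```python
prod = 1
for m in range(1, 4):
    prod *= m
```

3! = 6
`prod` takes the values: 1 → 2 → 6

Answer: 6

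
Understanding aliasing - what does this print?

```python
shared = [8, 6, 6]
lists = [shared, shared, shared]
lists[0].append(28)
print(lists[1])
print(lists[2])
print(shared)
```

Key concept: list of same reference.
Step by step:
`shared = [8, 6, 6]` → shared = [8, 6, 6]
`lists = [shared, shared, shared]` → lists = [[8, 6, 6], [8, 6, 6], [8, 6, 6]]
`lists[0].append(28)` → shared = [8, 6, 6, 28]; lists = [[8, 6, 6, 28], [8, 6, 6, 28], [8, 6, 6, 28]]
`print(lists[1])` → prints [8, 6, 6, 28]
`print(lists[2])` → prints [8, 6, 6, 28]
`print(shared)` → prints [8, 6, 6, 28]

Answer:
[8, 6, 6, 28]
[8, 6, 6, 28]
[8, 6, 6, 28]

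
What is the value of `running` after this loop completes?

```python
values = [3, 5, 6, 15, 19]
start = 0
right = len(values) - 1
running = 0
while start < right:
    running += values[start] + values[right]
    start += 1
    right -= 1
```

Sum of pairs from ends
`running` takes the values: 0 → 22 → 42

Answer: 42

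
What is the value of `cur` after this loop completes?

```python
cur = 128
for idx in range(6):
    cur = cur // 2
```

Halve 6 times: 128 // 2^6 = 2
`cur` takes the values: 128 → 64 → 32 → 16 → 8 → 4 → 2

Answer: 2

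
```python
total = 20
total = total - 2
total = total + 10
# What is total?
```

Trace:
`total = 20` → total = 20
`total = total - 2` → total = 18
`total = total + 10` → total = 28
So total = 28

Answer: 28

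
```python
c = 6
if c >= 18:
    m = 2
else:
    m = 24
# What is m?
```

Trace:
`c = 6` → c = 6
`if c >= 18: ...` → c >= 18 is False, take else branch → m = 24
So m = 24

Answer: 24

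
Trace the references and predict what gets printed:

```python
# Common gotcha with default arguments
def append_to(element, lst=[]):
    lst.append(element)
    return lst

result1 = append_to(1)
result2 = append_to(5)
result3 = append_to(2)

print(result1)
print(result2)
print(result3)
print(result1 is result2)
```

Key concept: mutable default argument gotcha.
Step by step:
`result1 = append_to(1)` → result1 = [1]
`result2 = append_to(5)` → result1 = [1, 5] (same object as result2); result2 = [1, 5] (same object as result1)
`result3 = append_to(2)` → result1 = [1, 5, 2] (same object as result2, result3); result2 = [1, 5, 2] (same object as result1, result3); result3 = [1, 5, 2] (same object as result1, result2)
`print(result1)` → prints [1, 5, 2]
`print(result2)` → prints [1, 5, 2]
`print(result3)` → prints [1, 5, 2]
`print(result1 is result2)` → prints True

Answer:
[1, 5, 2]
[1, 5, 2]
[1, 5, 2]
True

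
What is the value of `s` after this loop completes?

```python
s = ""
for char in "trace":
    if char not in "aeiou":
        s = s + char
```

Remove vowels from 'trace'
`s` takes the values: "" → "t" → "tr" → "trc"

Answer: "trc"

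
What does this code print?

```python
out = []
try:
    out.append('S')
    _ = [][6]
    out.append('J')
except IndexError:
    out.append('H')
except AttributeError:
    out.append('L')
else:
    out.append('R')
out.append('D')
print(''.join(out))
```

Execution trace: 'S' (try body) → 'H' (except IndexError) → 'D' (after the try/except). Output: SHD

Answer: SHD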